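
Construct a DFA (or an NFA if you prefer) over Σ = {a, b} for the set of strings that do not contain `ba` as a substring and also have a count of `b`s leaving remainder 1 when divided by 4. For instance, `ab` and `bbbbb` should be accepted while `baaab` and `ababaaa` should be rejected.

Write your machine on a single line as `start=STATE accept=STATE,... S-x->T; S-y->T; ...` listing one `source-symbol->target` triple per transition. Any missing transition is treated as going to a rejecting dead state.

start=s0; accept=s1; s0-a->s0; s0-b->s1; s1-a->s2; s1-b->s3; s2-a->s2; s2-b->s4; s3-a->s4; s3-b->s5; s4-a->s4; s4-b->s6; s5-a->s6; s5-b->s7; s6-a->s6; s6-b->s8; s7-a->s8; s7-b->s1; s8-a->s8; s8-b->s2

Handle the two conditions separately and then intersect. The first has 3 states tracking partial matches of the forbidden pattern `ba`; the second has 4 states tracking the count of `b`s modulo 4. A product state is a pair (one from each), accepting exactly when both do.
9 states suffice.
        a   b  
>  s0   s0  s1 
 * s1   s2  s3 
   s2   s2  s4 
   s3   s4  s5 
   s4   s4  s6 
   s5   s6  s7 
   s6   s6  s8 
   s7   s8  s1 
   s8   s8  s2 
(> = start, * = accepting)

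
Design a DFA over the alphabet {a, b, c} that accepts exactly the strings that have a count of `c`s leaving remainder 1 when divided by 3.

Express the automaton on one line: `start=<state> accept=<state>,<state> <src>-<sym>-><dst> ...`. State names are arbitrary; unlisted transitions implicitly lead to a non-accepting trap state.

start=S0 accept=S1 S0-a->S0 S0-b->S0 S0-c->S1 S1-a->S1 S1-b->S1 S1-c->S2 S2-a->S2 S2-b->S2 S2-c->S0

Keep the running count of `c`s modulo 3: each `c` advances along the cycle S0 → S1 → S2 → S0 while other symbols loop. Accept at S1.
3 states suffice.
        a   b   c  
>  S0   S0  S0  S1 
 * S1   S1  S1  S2 
   S2   S2  S2  S0 
(> = start, * = accepting)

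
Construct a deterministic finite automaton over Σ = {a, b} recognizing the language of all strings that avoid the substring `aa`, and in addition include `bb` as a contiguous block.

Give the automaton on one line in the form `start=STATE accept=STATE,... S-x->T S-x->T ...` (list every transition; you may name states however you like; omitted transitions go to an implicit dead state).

Run two small machines in parallel and take their product. The first has 3 states tracking partial matches of the forbidden pattern `aa`; the second has 3 states tracking whether and how much of `bb` has been seen. A product state is a pair (one from each), accepting exactly when both do.
An 8-state machine:
        a   b  
>  s0   s1  s2 
   s1   s3  s2 
   s2   s1  s4 
   s3   s3  s5 
 * s4   s6  s4 
   s5   s3  s7 
 * s6   s7  s4 
   s7   s7  s7 
(> = start, * = accepting)

start=s0 accept=s4,s6 s0-a->s1 s0-b->s2 s1-a->s3 s1-b->s2 s2-a->s1 s2-b->s4 s3-a->s3 s3-b->s5 s4-a->s6 s4-b->s4 s5-a->s3 s5-b->s7 s6-a->s7 s6-b->s4 s7-a->s7 s7-b->s7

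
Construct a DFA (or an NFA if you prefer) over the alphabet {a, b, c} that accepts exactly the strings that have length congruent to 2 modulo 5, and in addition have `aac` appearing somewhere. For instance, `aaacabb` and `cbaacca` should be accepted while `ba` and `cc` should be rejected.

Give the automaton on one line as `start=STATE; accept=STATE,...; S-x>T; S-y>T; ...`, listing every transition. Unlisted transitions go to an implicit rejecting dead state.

Run two small machines in parallel and take their product. The first has 5 states tracking the input length modulo 5; the second has 4 states tracking whether and how much of `aac` has been seen. A product state is a pair (one from each), accepting exactly when both do.
20 states suffice.
          a    b    c  
>  s0     s1   s2   s2 
   s1     s3   s4   s4 
   s2     s5   s4   s4 
   s3     s6   s7   s8 
   s4     s9   s7   s7 
   s5     s6   s7   s7 
   s6    s10  s11  s12 
   s7    s13  s11  s11 
   s8    s12  s12  s12 
   s9    s10  s11  s11 
   s10   s14   s0  s15 
   s11   s16   s0   s0 
   s12   s15  s15  s15 
   s13   s14   s0   s0 
   s14   s17   s2  s18 
   s15   s18  s18  s18 
   s16   s17   s2   s2 
   s17    s3   s4  s19 
   s18   s19  s19  s19 
 * s19    s8   s8   s8 
(> = start, * = accepting)

start=s0; accept=s19; s0-a>s1; s0-b>s2; s0-c>s2; s1-a>s3; s1-b>s4; s1-c>s4; s2-a>s5; s2-b>s4; s2-c>s4; s3-a>s6; s3-b>s7; s3-c>s8; s4-a>s9; s4-b>s7; s4-c>s7; s5-a>s6; s5-b>s7; s5-c>s7; s6-a>s10; s6-b>s11; s6-c>s12; s7-a>s13; s7-b>s11; s7-c>s11; s8-a>s12; s8-b>s12; s8-c>s12; s9-a>s10; s9-b>s11; s9-c>s11; s10-a>s14; s10-b>s0; s10-c>s15; s11-a>s16; s11-b>s0; s11-c>s0; s12-a>s15; s12-b>s15; s12-c>s15; s13-a>s14; s13-b>s0; s13-c>s0; s14-a>s17; s14-b>s2; s14-c>s18; s15-a>s18; s15-b>s18; s15-c>s18; s16-a>s17; s16-b>s2; s16-c>s2; s17-a>s3; s17-b>s4; s17-c>s19; s18-a>s19; s18-b>s19; s18-c>s19; s19-a>s8; s19-b>s8; s19-c>s8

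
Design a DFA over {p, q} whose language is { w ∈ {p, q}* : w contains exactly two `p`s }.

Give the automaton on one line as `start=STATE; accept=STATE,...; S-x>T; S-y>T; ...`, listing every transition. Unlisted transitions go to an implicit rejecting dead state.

Only the number of `p`s matters, and only up to 3. Make a chain A → B → C → D advanced by each `p` (with D absorbing); every other symbol self-loops. The accepting set is {C}.
       p  q 
>  A   B  A 
   B   C  B 
 * C   D  C 
   D   D  D 
(> = start, * = accepting)

start=A; accept=C; A-p>B; A-q>A; B-p>C; B-q>B; C-p>D; C-q>C; D-p>D; D-q>D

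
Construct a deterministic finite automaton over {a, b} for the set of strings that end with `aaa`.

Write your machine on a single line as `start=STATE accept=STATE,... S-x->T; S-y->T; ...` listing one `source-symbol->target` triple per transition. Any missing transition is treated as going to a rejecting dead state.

start=q0; accept=q3; q0-a->q1; q0-b->q0; q1-a->q2; q1-b->q0; q2-a->q3; q2-b->q0; q3-a->q3; q3-b->q0

Let each state record the length of the longest suffix of the input read so far that is also a prefix of `aaa`. q1 means the last symbol is `a`; q2 means the last 2 symbols are `aa`; q3 means the last 3 symbols are `aaa`. Accept only at q3, where the string currently ends in `aaa`.
With 4 states:
        a   b  
>  q0   q1  q0 
   q1   q2  q0 
   q2   q3  q0 
 * q3   q3  q0 
(> = start, * = accepting)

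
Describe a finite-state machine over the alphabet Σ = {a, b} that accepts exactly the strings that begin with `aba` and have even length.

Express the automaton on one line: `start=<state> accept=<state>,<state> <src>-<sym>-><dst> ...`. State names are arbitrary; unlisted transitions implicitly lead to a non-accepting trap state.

start=S0 accept=S5 S0-a->S1 S0-b->S2 S1-a->S2 S1-b->S3 S2-a->S2 S2-b->S2 S3-a->S4 S3-b->S2 S4-a->S5 S4-b->S5 S5-a->S4 S5-b->S4

Run two small machines in parallel and take their product. The first has 5 states tracking whether the input so far still matches the prefix `aba`; the second has 2 states tracking the input length modulo 2. A product state is a pair (one from each), accepting exactly when both do. Equivalent product states are then merged.
With 6 states:
        a   b  
>  S0   S1  S2 
   S1   S2  S3 
   S2   S2  S2 
   S3   S4  S2 
   S4   S5  S5 
 * S5   S4  S4 
(> = start, * = accepting)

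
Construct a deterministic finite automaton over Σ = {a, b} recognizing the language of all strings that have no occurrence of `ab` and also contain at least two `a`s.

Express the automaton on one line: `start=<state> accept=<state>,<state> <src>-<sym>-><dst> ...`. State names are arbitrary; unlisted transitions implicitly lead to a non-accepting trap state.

Handle the two conditions separately and then intersect. The first has 3 states tracking partial matches of the forbidden pattern `ab`; the second has 4 states tracking the count of `a`s, saturating at 3. A product state is a pair (one from each), accepting exactly when both do. Minimizing collapses redundant product states.
4 states suffice.
        a   b  
>  q0   q1  q0 
   q1   q2  q3 
 * q2   q2  q3 
   q3   q3  q3 
(> = start, * = accepting)

start=q0 accept=q2 q0-a->q1 q0-b->q0 q1-a->q2 q1-b->q3 q2-a->q2 q2-b->q3 q3-a->q3 q3-b->q3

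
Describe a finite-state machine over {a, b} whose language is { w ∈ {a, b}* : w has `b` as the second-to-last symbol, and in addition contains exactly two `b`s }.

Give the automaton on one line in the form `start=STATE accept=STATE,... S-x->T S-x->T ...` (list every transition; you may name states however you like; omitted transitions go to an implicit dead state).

start=s0 accept=s3,s5 s0-a->s0 s0-b->s1 s1-a->s2 s1-b->s3 s2-a->s2 s2-b->s4 s3-a->s5 s3-b->s6 s4-a->s5 s4-b->s6 s5-a->s6 s5-b->s6 s6-a->s6 s6-b->s6

Handle the two conditions separately and then intersect. The first has 7 states tracking the last 2 symbols read; the second has 4 states tracking the count of `b`s, saturating at 3. A product state is a pair (one from each), accepting exactly when both do. After merging equivalent states the machine shrinks.
        a   b  
>  s0   s0  s1 
   s1   s2  s3 
   s2   s2  s4 
 * s3   s5  s6 
   s4   s5  s6 
 * s5   s6  s6 
   s6   s6  s6 
(> = start, * = accepting)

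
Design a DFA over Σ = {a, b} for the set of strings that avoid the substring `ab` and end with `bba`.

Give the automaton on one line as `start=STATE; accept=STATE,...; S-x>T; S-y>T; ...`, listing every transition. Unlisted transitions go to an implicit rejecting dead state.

Run two small machines in parallel and take their product. One (3 states) tracks partial matches of the forbidden pattern `ab`; the other (4 states) tracks how much of the suffix `bba` has currently been matched. Each combined state is a pair, one component from each; accept when both components accept. After merging equivalent states the machine shrinks.
A 5-state machine:
        a   b  
>  q0   q1  q2 
   q1   q1  q1 
   q2   q1  q3 
   q3   q4  q3 
 * q4   q1  q1 
(> = start, * = accepting)

start=q0; accept=q4; q0-a>q1; q0-b>q2; q1-a>q1; q1-b>q1; q2-a>q1; q2-b>q3; q3-a>q4; q3-b>q3; q4-a>q1; q4-b>q1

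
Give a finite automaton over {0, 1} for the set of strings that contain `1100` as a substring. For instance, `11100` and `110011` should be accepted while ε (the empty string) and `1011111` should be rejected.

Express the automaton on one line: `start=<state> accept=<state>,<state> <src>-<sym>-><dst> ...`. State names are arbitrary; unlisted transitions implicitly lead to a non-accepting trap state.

start=q0 accept=q4 q0-0->q0 q0-1->q1 q1-0->q0 q1-1->q2 q2-0->q3 q2-1->q2 q3-0->q4 q3-1->q1 q4-0->q4 q4-1->q4

States q0..q3 record the length of the longest prefix of `1100` that matches the current input suffix. Reaching q4 means `1100` has been seen, and we stay there forever. Accept from q4.
        0   1  
>  q0   q0  q1 
   q1   q0  q2 
   q2   q3  q2 
   q3   q4  q1 
 * q4   q4  q4 
(> = start, * = accepting)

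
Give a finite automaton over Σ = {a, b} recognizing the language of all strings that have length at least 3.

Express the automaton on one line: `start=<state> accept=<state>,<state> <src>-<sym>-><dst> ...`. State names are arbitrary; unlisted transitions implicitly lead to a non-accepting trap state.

We only need to distinguish lengths 0, 1, …, 3, and '>3'. Chain q0 → q1 → q2 → q3 → q4 on every symbol, with q4 looping. Accepting states: {q3, q4}.
A 5-state machine:
        a   b  
>  q0   q1  q1 
   q1   q2  q2 
   q2   q3  q3 
 * q3   q4  q4 
 * q4   q4  q4 
(> = start, * = accepting)

start=q0 accept=q3,q4 q0-a->q1 q0-b->q1 q1-a->q2 q1-b->q2 q2-a->q3 q2-b->q3 q3-a->q4 q3-b->q4 q4-a->q4 q4-b->q4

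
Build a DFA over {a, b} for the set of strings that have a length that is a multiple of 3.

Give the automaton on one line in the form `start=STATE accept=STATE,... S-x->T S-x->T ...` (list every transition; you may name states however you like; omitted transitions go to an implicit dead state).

start=S0 accept=S0 S0-a->S1 S0-b->S1 S1-a->S2 S1-b->S2 S2-a->S0 S2-b->S0

Only the length mod 3 matters, so use a 3-cycle: from any state, every input symbol moves to the next state, wrapping S2 back to S0. Mark S0 accepting.
With 3 states:
        a   b  
>* S0   S1  S1 
   S1   S2  S2 
   S2   S0  S0 
(> = start, * = accepting)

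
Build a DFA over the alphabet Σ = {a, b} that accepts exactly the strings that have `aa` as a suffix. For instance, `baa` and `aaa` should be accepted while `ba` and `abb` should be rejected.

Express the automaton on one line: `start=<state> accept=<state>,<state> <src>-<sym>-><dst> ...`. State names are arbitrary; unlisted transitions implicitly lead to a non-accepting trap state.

Remember how much of `aa` the current input suffix matches. State s0 means no match yet; s1 means the last symbol is `a`; s2 means the last 2 symbols are `aa`. Only s2 accepts. On a mismatch, fall back to the longest proper suffix that is still a prefix of `aa`.
3 states suffice.
        a   b  
>  s0   s1  s0 
   s1   s2  s0 
 * s2   s2  s0 
(> = start, * = accepting)

start=s0 accept=s2 s0-a->s1 s0-b->s0 s1-a->s2 s1-b->s0 s2-a->s2 s2-b->s0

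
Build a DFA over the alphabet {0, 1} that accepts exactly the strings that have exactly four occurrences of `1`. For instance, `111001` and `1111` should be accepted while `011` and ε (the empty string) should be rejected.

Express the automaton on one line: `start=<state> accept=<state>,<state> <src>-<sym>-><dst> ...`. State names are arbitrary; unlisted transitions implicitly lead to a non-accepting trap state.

Count `1`s, saturating at 5: states A through E mean 0 through 4 `1`s seen; F means more than 4. Each `1` increments (capped at F); other symbols loop. Accept from {E}.
       0  1 
>  A   A  B 
   B   B  C 
   C   C  D 
   D   D  E 
 * E   E  F 
   F   F  F 
(> = start, * = accepting)

start=A accept=E A-0->A A-1->B B-0->B B-1->C C-0->C C-1->D D-0->D D-1->E E-0->E E-1->F F-0->F F-1->F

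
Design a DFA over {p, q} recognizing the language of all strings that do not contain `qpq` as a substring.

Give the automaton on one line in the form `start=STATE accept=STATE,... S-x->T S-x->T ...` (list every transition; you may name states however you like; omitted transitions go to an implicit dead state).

start=s0 accept=s0,s1,s2 s0-p->s0 s0-q->s1 s1-p->s2 s1-q->s1 s2-p->s0 s2-q->s3 s3-p->s3 s3-q->s3

Track partial matches of the forbidden pattern `qpq`. State s3 is a dead state reached once `qpq` has occurred; every other state accepts. s0 means no part of `qpq` is currently matched.
4 states suffice.
        p   q  
>* s0   s0  s1 
 * s1   s2  s1 
 * s2   s0  s3 
   s3   s3  s3 
(> = start, * = accepting)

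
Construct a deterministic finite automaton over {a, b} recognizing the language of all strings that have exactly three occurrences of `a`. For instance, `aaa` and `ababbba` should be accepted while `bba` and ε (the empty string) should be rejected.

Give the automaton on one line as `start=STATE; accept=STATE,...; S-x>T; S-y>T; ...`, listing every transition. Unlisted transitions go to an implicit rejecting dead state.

Only the number of `a`s matters, and only up to 4. Make a chain q0 → q1 → q2 → q3 → q4 advanced by each `a` (with q4 absorbing); every other symbol self-loops. The accepting set is {q3}.
        a   b  
>  q0   q1  q0 
   q1   q2  q1 
   q2   q3  q2 
 * q3   q4  q3 
   q4   q4  q4 
(> = start, * = accepting)

start=q0; accept=q3; q0-a>q1; q0-b>q0; q1-a>q2; q1-b>q1; q2-a>q3; q2-b>q2; q3-a>q4; q3-b>q3; q4-a>q4; q4-b>q4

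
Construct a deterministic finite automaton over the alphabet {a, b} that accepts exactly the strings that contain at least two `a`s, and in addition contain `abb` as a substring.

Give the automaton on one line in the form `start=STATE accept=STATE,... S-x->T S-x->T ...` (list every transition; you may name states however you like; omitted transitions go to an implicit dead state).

Run two small machines in parallel and take their product. One (4 states) tracks the count of `a`s, saturating at 3; the other (4 states) tracks whether and how much of `abb` has been seen. Each combined state is a pair, one component from each; accept when both components accept. Minimizing collapses redundant product states.
        a   b  
>  S0   S1  S0 
   S1   S2  S3 
   S2   S2  S4 
   S3   S2  S5 
   S4   S2  S6 
   S5   S6  S5 
 * S6   S6  S6 
(> = start, * = accepting)

start=S0 accept=S6 S0-a->S1 S0-b->S0 S1-a->S2 S1-b->S3 S2-a->S2 S2-b->S4 S3-a->S2 S3-b->S5 S4-a->S2 S4-b->S6 S5-a->S6 S5-b->S5 S6-a->S6 S6-b->S6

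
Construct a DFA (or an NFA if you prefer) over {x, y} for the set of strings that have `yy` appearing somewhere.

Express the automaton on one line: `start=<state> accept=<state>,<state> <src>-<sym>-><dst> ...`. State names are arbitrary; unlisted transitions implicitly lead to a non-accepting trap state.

States S0..S1 record the length of the longest prefix of `yy` that matches the current input suffix. Reaching S2 means `yy` has been seen, and we stay there forever. Accept from S2.
3 states suffice.
        x   y  
>  S0   S0  S1 
   S1   S0  S2 
 * S2   S2  S2 
(> = start, * = accepting)

start=S0 accept=S2 S0-x->S0 S0-y->S1 S1-x->S0 S1-y->S2 S2-x->S2 S2-y->S2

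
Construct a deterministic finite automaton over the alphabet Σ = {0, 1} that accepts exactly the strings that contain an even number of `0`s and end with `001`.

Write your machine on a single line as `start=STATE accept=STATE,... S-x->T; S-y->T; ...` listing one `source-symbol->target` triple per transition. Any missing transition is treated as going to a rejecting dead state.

start=q0; accept=q4; q0-0->q1; q0-1->q0; q1-0->q2; q1-1->q3; q2-0->q1; q2-1->q4; q3-0->q0; q3-1->q3; q4-0->q1; q4-1->q0

Run two small machines in parallel and take their product. The first has 2 states tracking the count of `0`s modulo 2; the second has 4 states tracking how much of the suffix `001` has currently been matched. A product state is a pair (one from each), accepting exactly when both do. After merging equivalent states the machine shrinks.
A 5-state machine:
        0   1  
>  q0   q1  q0 
   q1   q2  q3 
   q2   q1  q4 
   q3   q0  q3 
 * q4   q1  q0 
(> = start, * = accepting)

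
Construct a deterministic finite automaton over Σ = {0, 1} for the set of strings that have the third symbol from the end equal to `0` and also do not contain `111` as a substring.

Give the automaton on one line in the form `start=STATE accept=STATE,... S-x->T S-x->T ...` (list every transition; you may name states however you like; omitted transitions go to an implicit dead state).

start=q0 accept=q7,q8,q9,q10 q0-0->q1 q0-1->q2 q1-0->q3 q1-1->q4 q2-0->q5 q2-1->q6 q3-0->q7 q3-1->q8 q4-0->q9 q4-1->q10 q5-0->q11 q5-1->q12 q6-0->q13 q6-1->q14 q7-0->q7 q7-1->q8 q8-0->q9 q8-1->q10 q9-0->q11 q9-1->q12 q10-0->q13 q10-1->q14 q11-0->q7 q11-1->q8 q12-0->q9 q12-1->q10 q13-0->q11 q13-1->q12 q14-0->q15 q14-1->q14 q15-0->q16 q15-1->q17 q16-0->q18 q16-1->q19 q17-0->q20 q17-1->q21 q18-0->q18 q18-1->q19 q19-0->q20 q19-1->q21 q20-0->q16 q20-1->q17 q21-0->q15 q21-1->q14

Run two small machines in parallel and take their product. The first has 15 states tracking the last 3 symbols read; the second has 4 states tracking partial matches of the forbidden pattern `111`. A product state is a pair (one from each), accepting exactly when both do.
          0    1  
>  q0     q1   q2 
   q1     q3   q4 
   q2     q5   q6 
   q3     q7   q8 
   q4     q9  q10 
   q5    q11  q12 
   q6    q13  q14 
 * q7     q7   q8 
 * q8     q9  q10 
 * q9    q11  q12 
 * q10   q13  q14 
   q11    q7   q8 
   q12    q9  q10 
   q13   q11  q12 
   q14   q15  q14 
   q15   q16  q17 
   q16   q18  q19 
   q17   q20  q21 
   q18   q18  q19 
   q19   q20  q21 
   q20   q16  q17 
   q21   q15  q14 
(> = start, * = accepting)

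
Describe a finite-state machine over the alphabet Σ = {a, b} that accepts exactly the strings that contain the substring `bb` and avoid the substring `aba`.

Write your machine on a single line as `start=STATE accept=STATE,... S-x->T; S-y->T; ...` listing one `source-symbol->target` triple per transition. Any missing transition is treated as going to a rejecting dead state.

start=S0; accept=S4,S6,S8; S0-a->S1; S0-b->S2; S1-a->S1; S1-b->S3; S2-a->S1; S2-b->S4; S3-a->S5; S3-b->S4; S4-a->S6; S4-b->S4; S5-a->S5; S5-b->S7; S6-a->S6; S6-b->S8; S7-a->S5; S7-b->S9; S8-a->S9; S8-b->S4; S9-a->S9; S9-b->S9

Build one automaton per condition and run them in lockstep. One (3 states) tracks whether and how much of `bb` has been seen; the other (4 states) tracks partial matches of the forbidden pattern `aba`. Each combined state is a pair, one component from each; accept when both components accept.
        a   b  
>  S0   S1  S2 
   S1   S1  S3 
   S2   S1  S4 
   S3   S5  S4 
 * S4   S6  S4 
   S5   S5  S7 
 * S6   S6  S8 
   S7   S5  S9 
 * S8   S9  S4 
   S9   S9  S9 
(> = start, * = accepting)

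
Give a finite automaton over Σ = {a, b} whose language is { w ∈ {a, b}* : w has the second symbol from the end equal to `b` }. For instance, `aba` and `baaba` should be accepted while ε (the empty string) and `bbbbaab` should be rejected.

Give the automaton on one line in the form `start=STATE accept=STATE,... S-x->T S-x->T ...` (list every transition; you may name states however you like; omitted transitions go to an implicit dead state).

A DFA must remember the last 2 symbols (since which symbol is second-to-last isn't known until the input ends). Use one state per possible window of the last ≤2 symbols; accept from those whose window starts with `b`.
7 states suffice.
        a   b  
>  q0   q1  q2 
   q1   q3  q4 
   q2   q5  q6 
   q3   q3  q4 
   q4   q5  q6 
 * q5   q3  q4 
 * q6   q5  q6 
(> = start, * = accepting)

start=q0 accept=q5,q6 q0-a->q1 q0-b->q2 q1-a->q3 q1-b->q4 q2-a->q5 q2-b->q6 q3-a->q3 q3-b->q4 q4-a->q5 q4-b->q6 q5-a->q3 q5-b->q4 q6-a->q5 q6-b->q6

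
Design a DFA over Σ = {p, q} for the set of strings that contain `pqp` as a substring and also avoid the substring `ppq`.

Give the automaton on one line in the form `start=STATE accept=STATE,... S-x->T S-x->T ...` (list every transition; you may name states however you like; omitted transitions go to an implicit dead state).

start=A accept=F,I,J A-p->B A-q->A B-p->C B-q->D C-p->C C-q->E D-p->F D-q->A E-p->G E-q->H F-p->I F-q->J G-p->G G-q->G H-p->K H-q->H I-p->I I-q->G J-p->F J-q->J K-p->K K-q->E

Build one automaton per condition and run them in lockstep. The first has 4 states tracking whether and how much of `pqp` has been seen; the second has 4 states tracking partial matches of the forbidden pattern `ppq`. A product state is a pair (one from each), accepting exactly when both do.
11 states suffice.
       p  q 
>  A   B  A 
   B   C  D 
   C   C  E 
   D   F  A 
   E   G  H 
 * F   I  J 
   G   G  G 
   H   K  H 
 * I   I  G 
 * J   F  J 
   K   K  E 
(> = start, * = accepting)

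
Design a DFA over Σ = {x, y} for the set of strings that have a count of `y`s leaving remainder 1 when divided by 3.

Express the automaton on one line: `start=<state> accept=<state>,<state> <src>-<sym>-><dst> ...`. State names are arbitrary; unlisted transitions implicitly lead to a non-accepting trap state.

start=q0 accept=q1 q0-x->q0 q0-y->q1 q1-x->q1 q1-y->q2 q2-x->q2 q2-y->q0

Keep the running count of `y`s modulo 3: each `y` advances along the cycle q0 → q1 → q2 → q0 while other symbols loop. Accept at q1.
        x   y  
>  q0   q0  q1 
 * q1   q1  q2 
   q2   q2  q0 
(> = start, * = accepting)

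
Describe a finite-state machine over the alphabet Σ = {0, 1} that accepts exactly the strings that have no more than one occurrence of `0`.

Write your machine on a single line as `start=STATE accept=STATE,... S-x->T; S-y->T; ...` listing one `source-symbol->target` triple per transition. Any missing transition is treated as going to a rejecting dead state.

start=S0; accept=S0,S1; S0-0->S1; S0-1->S0; S1-0->S2; S1-1->S1; S2-0->S2; S2-1->S2

Only the number of `0`s matters, and only up to 2. Make a chain S0 → S1 → S2 advanced by each `0` (with S2 absorbing); every other symbol self-loops. The accepting set is {S0, S1}.
A 3-state machine:
        0   1  
>* S0   S1  S0 
 * S1   S2  S1 
   S2   S2  S2 
(> = start, * = accepting)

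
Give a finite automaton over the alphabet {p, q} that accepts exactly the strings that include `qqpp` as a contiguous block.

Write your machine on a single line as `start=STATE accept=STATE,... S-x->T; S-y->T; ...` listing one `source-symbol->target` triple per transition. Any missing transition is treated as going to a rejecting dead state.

start=s0; accept=s4; s0-p->s0; s0-q->s1; s1-p->s0; s1-q->s2; s2-p->s3; s2-q->s2; s3-p->s4; s3-q->s1; s4-p->s4; s4-q->s4

Track how much of `qqpp` has been matched so far: state s0 is no progress, s4 is the absorbing accept state reached once `qqpp` has occurred. Intermediate states record partial matches; on a mismatch, fall back to the longest reusable overlap.
With 5 states:
        p   q  
>  s0   s0  s1 
   s1   s0  s2 
   s2   s3  s2 
   s3   s4  s1 
 * s4   s4  s4 
(> = start, * = accepting)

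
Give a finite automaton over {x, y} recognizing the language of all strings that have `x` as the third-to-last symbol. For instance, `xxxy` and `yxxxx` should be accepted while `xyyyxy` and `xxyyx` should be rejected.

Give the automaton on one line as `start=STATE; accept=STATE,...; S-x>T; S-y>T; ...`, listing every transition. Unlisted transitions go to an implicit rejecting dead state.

start=q0; accept=q7,q8,q9,q10; q0-x>q1; q0-y>q2; q1-x>q3; q1-y>q4; q2-x>q5; q2-y>q6; q3-x>q7; q3-y>q8; q4-x>q9; q4-y>q10; q5-x>q11; q5-y>q12; q6-x>q13; q6-y>q14; q7-x>q7; q7-y>q8; q8-x>q9; q8-y>q10; q9-x>q11; q9-y>q12; q10-x>q13; q10-y>q14; q11-x>q7; q11-y>q8; q12-x>q9; q12-y>q10; q13-x>q11; q13-y>q12; q14-x>q13; q14-y>q14

A DFA must remember the last 3 symbols (since which symbol is third-to-last isn't known until the input ends). Use one state per possible window of the last ≤3 symbols; accept from those whose window starts with `x`.
          x    y  
>  q0     q1   q2 
   q1     q3   q4 
   q2     q5   q6 
   q3     q7   q8 
   q4     q9  q10 
   q5    q11  q12 
   q6    q13  q14 
 * q7     q7   q8 
 * q8     q9  q10 
 * q9    q11  q12 
 * q10   q13  q14 
   q11    q7   q8 
   q12    q9  q10 
   q13   q11  q12 
   q14   q13  q14 
(> = start, * = accepting)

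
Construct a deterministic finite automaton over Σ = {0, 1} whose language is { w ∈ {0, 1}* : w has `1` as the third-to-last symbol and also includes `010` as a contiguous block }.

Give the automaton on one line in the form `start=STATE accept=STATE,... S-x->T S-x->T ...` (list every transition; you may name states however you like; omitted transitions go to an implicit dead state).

Run two small machines in parallel and take their product. The first has 15 states tracking the last 3 symbols read; the second has 4 states tracking whether and how much of `010` has been seen. A product state is a pair (one from each), accepting exactly when both do.
With 22 states:
          0    1  
>  S0     S1   S2 
   S1     S3   S4 
   S2     S5   S6 
   S3     S7   S8 
   S4     S9  S10 
   S5    S11  S12 
   S6    S13  S14 
   S7     S7   S8 
   S8     S9  S10 
   S9    S15  S16 
   S10   S13  S14 
   S11    S7   S8 
   S12    S9  S10 
   S13   S11  S12 
   S14   S13  S14 
 * S15   S17  S18 
 * S16    S9  S19 
   S17   S17  S18 
   S18    S9  S19 
   S19   S20  S21 
 * S20   S15  S16 
 * S21   S20  S21 
(> = start, * = accepting)

start=S0 accept=S15,S16,S20,S21 S0-0->S1 S0-1->S2 S1-0->S3 S1-1->S4 S2-0->S5 S2-1->S6 S3-0->S7 S3-1->S8 S4-0->S9 S4-1->S10 S5-0->S11 S5-1->S12 S6-0->S13 S6-1->S14 S7-0->S7 S7-1->S8 S8-0->S9 S8-1->S10 S9-0->S15 S9-1->S16 S10-0->S13 S10-1->S14 S11-0->S7 S11-1->S8 S12-0->S9 S12-1->S10 S13-0->S11 S13-1->S12 S14-0->S13 S14-1->S14 S15-0->S17 S15-1->S18 S16-0->S9 S16-1->S19 S17-0->S17 S17-1->S18 S18-0->S9 S18-1->S19 S19-0->S20 S19-1->S21 S20-0->S15 S20-1->S16 S21-0->S20 S21-1->S21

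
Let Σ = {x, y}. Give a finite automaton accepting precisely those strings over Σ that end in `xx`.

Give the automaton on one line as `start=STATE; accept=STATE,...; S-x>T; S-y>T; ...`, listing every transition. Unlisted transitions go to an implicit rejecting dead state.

start=q0; accept=q2; q0-x>q1; q0-y>q0; q1-x>q2; q1-y>q0; q2-x>q2; q2-y>q0

Let each state record the length of the longest suffix of the input read so far that is also a prefix of `xx`. q1 means the last symbol is `x`; q2 means the last 2 symbols are `xx`. Accept only at q2, where the string currently ends in `xx`.
A 3-state machine:
        x   y  
>  q0   q1  q0 
   q1   q2  q0 
 * q2   q2  q0 
(> = start, * = accepting)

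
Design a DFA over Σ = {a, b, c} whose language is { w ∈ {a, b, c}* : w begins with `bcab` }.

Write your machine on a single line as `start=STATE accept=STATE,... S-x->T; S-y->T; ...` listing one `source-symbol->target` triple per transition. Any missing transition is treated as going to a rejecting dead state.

Walk along `bcab` while the input agrees: from q0 take `b` to q1, and so on. Any deviation drops to the rejecting sink q5. Once q4 is reached the prefix is confirmed and every continuation is accepted.
A 6-state machine:
        a   b   c  
>  q0   q5  q1  q5 
   q1   q5  q5  q2 
   q2   q3  q5  q5 
   q3   q5  q4  q5 
 * q4   q4  q4  q4 
   q5   q5  q5  q5 
(> = start, * = accepting)

start=q0; accept=q4; q0-a->q5; q0-b->q1; q0-c->q5; q1-a->q5; q1-b->q5; q1-c->q2; q2-a->q3; q2-b->q5; q2-c->q5; q3-a->q5; q3-b->q4; q3-c->q5; q4-a->q4; q4-b->q4; q4-c->q4; q5-a->q5; q5-b->q5; q5-c->q5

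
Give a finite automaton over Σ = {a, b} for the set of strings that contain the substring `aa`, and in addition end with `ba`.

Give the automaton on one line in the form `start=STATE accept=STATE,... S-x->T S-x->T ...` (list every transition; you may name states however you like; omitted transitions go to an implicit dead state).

start=S0 accept=S6 S0-a->S1 S0-b->S2 S1-a->S3 S1-b->S2 S2-a->S4 S2-b->S2 S3-a->S3 S3-b->S5 S4-a->S3 S4-b->S2 S5-a->S6 S5-b->S5 S6-a->S3 S6-b->S5

Run two small machines in parallel and take their product. The first has 3 states tracking whether and how much of `aa` has been seen; the second has 3 states tracking how much of the suffix `ba` has currently been matched. A product state is a pair (one from each), accepting exactly when both do.
With 7 states:
        a   b  
>  S0   S1  S2 
   S1   S3  S2 
   S2   S4  S2 
   S3   S3  S5 
   S4   S3  S2 
   S5   S6  S5 
 * S6   S3  S5 
(> = start, * = accepting)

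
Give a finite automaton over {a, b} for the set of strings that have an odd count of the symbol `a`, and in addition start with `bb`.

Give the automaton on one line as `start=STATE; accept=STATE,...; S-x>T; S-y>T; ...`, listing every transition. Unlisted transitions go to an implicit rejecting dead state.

start=q0; accept=q5; q0-a>q1; q0-b>q2; q1-a>q3; q1-b>q1; q2-a>q1; q2-b>q4; q3-a>q1; q3-b>q3; q4-a>q5; q4-b>q4; q5-a>q4; q5-b>q5

Build one automaton per condition and run them in lockstep. The first has 2 states tracking the count of `a`s modulo 2; the second has 4 states tracking whether the input so far still matches the prefix `bb`. A product state is a pair (one from each), accepting exactly when both do.
6 states suffice.
        a   b  
>  q0   q1  q2 
   q1   q3  q1 
   q2   q1  q4 
   q3   q1  q3 
   q4   q5  q4 
 * q5   q4  q5 
(> = start, * = accepting)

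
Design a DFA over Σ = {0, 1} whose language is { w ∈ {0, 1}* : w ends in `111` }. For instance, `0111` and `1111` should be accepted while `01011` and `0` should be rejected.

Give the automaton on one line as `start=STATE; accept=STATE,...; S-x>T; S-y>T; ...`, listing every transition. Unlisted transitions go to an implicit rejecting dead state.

Let each state record the length of the longest suffix of the input read so far that is also a prefix of `111`. q1 means the last symbol is `1`; q2 means the last 2 symbols are `11`; q3 means the last 3 symbols are `111`. Accept only at q3, where the string currently ends in `111`.
A 4-state machine:
        0   1  
>  q0   q0  q1 
   q1   q0  q2 
   q2   q0  q3 
 * q3   q0  q3 
(> = start, * = accepting)

start=q0; accept=q3; q0-0>q0; q0-1>q1; q1-0>q0; q1-1>q2; q2-0>q0; q2-1>q3; q3-0>q0; q3-1>q3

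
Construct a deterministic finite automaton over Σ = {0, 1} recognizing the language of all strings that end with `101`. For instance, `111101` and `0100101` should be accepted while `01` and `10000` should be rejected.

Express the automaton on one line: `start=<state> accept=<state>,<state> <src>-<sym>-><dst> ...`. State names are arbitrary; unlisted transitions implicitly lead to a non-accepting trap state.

start=S0 accept=S3 S0-0->S0 S0-1->S1 S1-0->S2 S1-1->S1 S2-0->S0 S2-1->S3 S3-0->S2 S3-1->S1

Let each state record the length of the longest suffix of the input read so far that is also a prefix of `101`. S1 means the last symbol is `1`; S2 means the last 2 symbols are `10`; S3 means the last 3 symbols are `101`. Accept only at S3, where the string currently ends in `101`.
A 4-state machine:
        0   1  
>  S0   S0  S1 
   S1   S2  S1 
   S2   S0  S3 
 * S3   S2  S1 
(> = start, * = accepting)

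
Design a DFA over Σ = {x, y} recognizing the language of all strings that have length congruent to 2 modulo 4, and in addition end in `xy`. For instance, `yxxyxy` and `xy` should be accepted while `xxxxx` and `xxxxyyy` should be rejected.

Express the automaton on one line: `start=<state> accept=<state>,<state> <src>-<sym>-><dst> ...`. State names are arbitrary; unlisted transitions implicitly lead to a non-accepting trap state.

Handle the two conditions separately and then intersect. One (4 states) tracks the input length modulo 4; the other (3 states) tracks how much of the suffix `xy` has currently been matched. Each combined state is a pair, one component from each; accept when both components accept. After merging equivalent states the machine shrinks.
6 states suffice.
       x  y 
>  A   B  C 
   B   D  E 
   C   D  D 
   D   F  F 
 * E   F  F 
   F   A  A 
(> = start, * = accepting)

start=A accept=E A-x->B A-y->C B-x->D B-y->E C-x->D C-y->D D-x->F D-y->F E-x->F E-y->F F-x->A F-y->A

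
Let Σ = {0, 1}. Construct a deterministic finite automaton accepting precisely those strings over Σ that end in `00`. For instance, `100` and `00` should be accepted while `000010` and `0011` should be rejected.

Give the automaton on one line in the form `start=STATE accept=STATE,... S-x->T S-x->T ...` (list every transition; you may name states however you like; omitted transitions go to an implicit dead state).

start=q0 accept=q2 q0-0->q1 q0-1->q0 q1-0->q2 q1-1->q0 q2-0->q2 q2-1->q0

Let each state record the length of the longest suffix of the input read so far that is also a prefix of `00`. q1 means the last symbol is `0`; q2 means the last 2 symbols are `00`. Accept only at q2, where the string currently ends in `00`.
        0   1  
>  q0   q1  q0 
   q1   q2  q0 
 * q2   q2  q0 
(> = start, * = accepting)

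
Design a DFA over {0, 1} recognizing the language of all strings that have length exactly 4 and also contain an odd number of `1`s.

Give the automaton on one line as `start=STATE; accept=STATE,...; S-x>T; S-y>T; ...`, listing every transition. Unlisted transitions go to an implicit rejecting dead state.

start=q0; accept=q8; q0-0>q1; q0-1>q2; q1-0>q3; q1-1>q4; q2-0>q4; q2-1>q3; q3-0>q5; q3-1>q6; q4-0>q6; q4-1>q5; q5-0>q7; q5-1>q8; q6-0>q8; q6-1>q7; q7-0>q7; q7-1>q7; q8-0>q7; q8-1>q7

Handle the two conditions separately and then intersect. The first has 6 states tracking the input length, saturating at 5; the second has 2 states tracking the count of `1`s modulo 2. A product state is a pair (one from each), accepting exactly when both do. Equivalent product states are then merged.
9 states suffice.
        0   1  
>  q0   q1  q2 
   q1   q3  q4 
   q2   q4  q3 
   q3   q5  q6 
   q4   q6  q5 
   q5   q7  q8 
   q6   q8  q7 
   q7   q7  q7 
 * q8   q7  q7 
(> = start, * = accepting)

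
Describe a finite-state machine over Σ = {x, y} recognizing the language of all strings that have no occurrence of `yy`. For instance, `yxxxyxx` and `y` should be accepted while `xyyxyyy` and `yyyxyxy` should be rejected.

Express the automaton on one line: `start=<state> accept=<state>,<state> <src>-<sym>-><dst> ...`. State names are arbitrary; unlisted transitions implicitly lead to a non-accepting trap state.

start=S0 accept=S0,S1 S0-x->S0 S0-y->S1 S1-x->S0 S1-y->S2 S2-x->S2 S2-y->S2

Track partial matches of the forbidden pattern `yy`. State S2 is a dead state reached once `yy` has occurred; every other state accepts. S0 means no part of `yy` is currently matched.
        x   y  
>* S0   S0  S1 
 * S1   S0  S2 
   S2   S2  S2 
(> = start, * = accepting)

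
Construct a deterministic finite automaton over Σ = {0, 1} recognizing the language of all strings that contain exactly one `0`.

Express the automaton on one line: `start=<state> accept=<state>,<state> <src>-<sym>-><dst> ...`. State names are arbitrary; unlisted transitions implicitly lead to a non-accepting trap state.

start=q0 accept=q1 q0-0->q1 q0-1->q0 q1-0->q2 q1-1->q1 q2-0->q2 q2-1->q2

Only the number of `0`s matters, and only up to 2. Make a chain q0 → q1 → q2 advanced by each `0` (with q2 absorbing); every other symbol self-loops. The accepting set is {q1}.
A 3-state machine:
        0   1  
>  q0   q1  q0 
 * q1   q2  q1 
   q2   q2  q2 
(> = start, * = accepting)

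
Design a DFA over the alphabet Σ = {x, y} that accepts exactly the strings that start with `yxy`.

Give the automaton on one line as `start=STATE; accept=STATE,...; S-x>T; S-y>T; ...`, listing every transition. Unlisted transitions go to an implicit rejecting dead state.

Walk along `yxy` while the input agrees: from s0 take `y` to s1, and so on. Any deviation drops to the rejecting sink s4. Once s3 is reached the prefix is confirmed and every continuation is accepted.
With 5 states:
        x   y  
>  s0   s4  s1 
   s1   s2  s4 
   s2   s4  s3 
 * s3   s3  s3 
   s4   s4  s4 
(> = start, * = accepting)

start=s0; accept=s3; s0-x>s4; s0-y>s1; s1-x>s2; s1-y>s4; s2-x>s4; s2-y>s3; s3-x>s3; s3-y>s3; s4-x>s4; s4-y>s4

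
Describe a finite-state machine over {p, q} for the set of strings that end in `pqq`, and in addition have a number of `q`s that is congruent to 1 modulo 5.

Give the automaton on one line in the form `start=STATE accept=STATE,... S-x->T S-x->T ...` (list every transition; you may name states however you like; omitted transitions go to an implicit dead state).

start=s0 accept=s7 s0-p->s0 s0-q->s1 s1-p->s1 s1-q->s2 s2-p->s2 s2-q->s3 s3-p->s3 s3-q->s4 s4-p->s5 s4-q->s0 s5-p->s5 s5-q->s6 s6-p->s0 s6-q->s7 s7-p->s1 s7-q->s2

Run two small machines in parallel and take their product. One (4 states) tracks how much of the suffix `pqq` has currently been matched; the other (5 states) tracks the count of `q`s modulo 5. Each combined state is a pair, one component from each; accept when both components accept. Equivalent product states are then merged.
        p   q  
>  s0   s0  s1 
   s1   s1  s2 
   s2   s2  s3 
   s3   s3  s4 
   s4   s5  s0 
   s5   s5  s6 
   s6   s0  s7 
 * s7   s1  s2 
(> = start, * = accepting)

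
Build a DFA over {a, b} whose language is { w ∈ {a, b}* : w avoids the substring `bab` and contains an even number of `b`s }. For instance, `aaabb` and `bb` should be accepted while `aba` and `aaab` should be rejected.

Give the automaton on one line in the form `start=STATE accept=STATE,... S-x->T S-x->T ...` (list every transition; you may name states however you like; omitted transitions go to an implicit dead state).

start=s0 accept=s0,s3,s6 s0-a->s0 s0-b->s1 s1-a->s2 s1-b->s3 s2-a->s4 s2-b->s5 s3-a->s6 s3-b->s1 s4-a->s4 s4-b->s3 s5-a->s5 s5-b->s5 s6-a->s0 s6-b->s5

Run two small machines in parallel and take their product. One (4 states) tracks partial matches of the forbidden pattern `bab`; the other (2 states) tracks the count of `b`s modulo 2. Each combined state is a pair, one component from each; accept when both components accept. After merging equivalent states the machine shrinks.
A 7-state machine:
        a   b  
>* s0   s0  s1 
   s1   s2  s3 
   s2   s4  s5 
 * s3   s6  s1 
   s4   s4  s3 
   s5   s5  s5 
 * s6   s0  s5 
(> = start, * = accepting)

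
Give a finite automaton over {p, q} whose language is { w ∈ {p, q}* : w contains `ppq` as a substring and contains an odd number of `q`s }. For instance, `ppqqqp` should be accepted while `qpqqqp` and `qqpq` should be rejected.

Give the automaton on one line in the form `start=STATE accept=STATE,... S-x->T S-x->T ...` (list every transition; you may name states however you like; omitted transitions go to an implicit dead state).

Build one automaton per condition and run them in lockstep. One (4 states) tracks whether and how much of `ppq` has been seen; the other (2 states) tracks the count of `q`s modulo 2. Each combined state is a pair, one component from each; accept when both components accept. After merging equivalent states the machine shrinks.
With 7 states:
        p   q  
>  S0   S1  S2 
   S1   S3  S2 
   S2   S4  S0 
   S3   S3  S5 
   S4   S6  S0 
 * S5   S5  S3 
   S6   S6  S3 
(> = start, * = accepting)

start=S0 accept=S5 S0-p->S1 S0-q->S2 S1-p->S3 S1-q->S2 S2-p->S4 S2-q->S0 S3-p->S3 S3-q->S5 S4-p->S6 S4-q->S0 S5-p->S5 S5-q->S3 S6-p->S6 S6-q->S3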